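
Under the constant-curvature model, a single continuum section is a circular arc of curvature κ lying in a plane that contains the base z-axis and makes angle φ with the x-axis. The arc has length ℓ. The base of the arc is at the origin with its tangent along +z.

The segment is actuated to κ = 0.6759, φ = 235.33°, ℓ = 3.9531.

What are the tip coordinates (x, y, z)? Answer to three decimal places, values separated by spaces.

-1.592 -2.302 0.670

θ = κ·ℓ = 0.6759 × 3.9531 = 2.67190 rad
ρ = (1 − cos θ)/κ = (1 − -0.89171)/0.6759 = 2.79880
z = sin θ / κ = 0.45261/0.6759 = 0.66964
x = ρ cos φ = 2.79880 × cos(235.33°) = -1.59209
y = ρ sin φ = 2.79880 × sin(235.33°) = -2.30185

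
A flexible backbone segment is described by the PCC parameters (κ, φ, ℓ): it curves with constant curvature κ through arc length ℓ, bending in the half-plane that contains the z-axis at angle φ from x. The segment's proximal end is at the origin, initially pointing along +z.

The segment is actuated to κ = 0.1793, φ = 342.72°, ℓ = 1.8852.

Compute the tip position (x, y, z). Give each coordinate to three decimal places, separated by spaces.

θ = κ·ℓ = 0.1793 × 1.8852 = 0.33802 rad
ρ = (1 − cos θ)/κ = (1 − 0.94341)/0.1793 = 0.31559
z = sin θ / κ = 0.33162/0.1793 = 1.84951
x = ρ cos φ = 0.31559 × cos(342.72°) = 0.30135
y = ρ sin φ = 0.31559 × sin(342.72°) = -0.09374

0.301 -0.094 1.850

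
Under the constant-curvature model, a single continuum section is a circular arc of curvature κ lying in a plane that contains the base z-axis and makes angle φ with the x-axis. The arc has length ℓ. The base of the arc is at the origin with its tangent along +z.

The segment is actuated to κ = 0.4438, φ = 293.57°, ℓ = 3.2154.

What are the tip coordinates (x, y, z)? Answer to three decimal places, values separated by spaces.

θ = κ·ℓ = 0.4438 × 3.2154 = 1.42699 rad
ρ = (1 − cos θ)/κ = (1 − 0.14331)/0.4438 = 1.93036
z = sin θ / κ = 0.98968/0.4438 = 2.23001
x = ρ cos φ = 1.93036 × cos(293.57°) = 0.77189
y = ρ sin φ = 1.93036 × sin(293.57°) = -1.76931

0.772 -1.769 2.230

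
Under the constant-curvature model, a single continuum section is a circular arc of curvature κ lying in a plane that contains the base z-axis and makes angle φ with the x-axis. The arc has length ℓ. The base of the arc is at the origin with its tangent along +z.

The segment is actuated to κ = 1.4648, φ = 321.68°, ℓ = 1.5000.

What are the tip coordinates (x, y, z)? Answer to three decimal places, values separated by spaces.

0.850 -0.671 0.553

θ = κ·ℓ = 1.4648 × 1.5000 = 2.19720 rad
ρ = (1 − cos θ)/κ = (1 − -0.58624)/1.4648 = 1.08290
z = sin θ / κ = 0.81014/1.4648 = 0.55307
x = ρ cos φ = 1.08290 × cos(321.68°) = 0.84960
y = ρ sin φ = 1.08290 × sin(321.68°) = -0.67146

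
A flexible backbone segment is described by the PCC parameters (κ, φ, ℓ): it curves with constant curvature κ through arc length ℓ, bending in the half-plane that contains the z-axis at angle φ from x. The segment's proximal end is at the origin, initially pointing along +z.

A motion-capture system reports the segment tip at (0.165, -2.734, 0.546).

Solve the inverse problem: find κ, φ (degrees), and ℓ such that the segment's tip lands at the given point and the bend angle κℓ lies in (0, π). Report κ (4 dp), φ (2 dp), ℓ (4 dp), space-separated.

ρ = √(x²+y²) = √(0.165² + -2.734²) = 2.73897
φ = atan2(y, x) mod 360° = atan2(-2.734, 0.165) = 273.4537°
|p|² = ρ² + z² = 2.73897² + 0.546² = 7.80010
κ = 2ρ / |p|² = 2×2.73897 / 7.80010 = 0.70229
θ = 2·atan2(ρ, z) = 2·atan2(2.73897, 0.546) = 2.74806 rad
ℓ = θ/κ = 2.74806/0.70229 = 3.91299

0.7023 273.45 3.9130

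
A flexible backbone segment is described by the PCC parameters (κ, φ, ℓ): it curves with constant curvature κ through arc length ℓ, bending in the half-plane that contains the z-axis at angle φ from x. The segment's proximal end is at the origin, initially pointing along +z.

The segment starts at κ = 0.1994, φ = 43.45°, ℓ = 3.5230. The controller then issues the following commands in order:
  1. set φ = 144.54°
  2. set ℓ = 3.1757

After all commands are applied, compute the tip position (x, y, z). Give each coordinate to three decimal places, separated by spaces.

initial: κ=0.1994, φ=43.45°, ℓ=3.5230
cmd 1: set φ=144.54° → (κ,φ,ℓ)=(0.1994,144.54°,3.5230) → tip=(-0.9671,0.6888,3.2403)
cmd 2: set ℓ=3.1757 → (κ,φ,ℓ)=(0.1994,144.54°,3.1757) → tip=(-0.7920,0.5641,2.9677)

-0.792 0.564 2.968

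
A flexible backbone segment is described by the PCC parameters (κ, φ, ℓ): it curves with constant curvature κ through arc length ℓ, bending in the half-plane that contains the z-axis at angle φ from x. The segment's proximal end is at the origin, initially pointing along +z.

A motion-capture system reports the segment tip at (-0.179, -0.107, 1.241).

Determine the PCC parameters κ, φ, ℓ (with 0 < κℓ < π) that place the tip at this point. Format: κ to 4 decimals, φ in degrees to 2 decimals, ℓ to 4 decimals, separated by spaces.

0.2634 210.87 1.2642

ρ = √(x²+y²) = √(-0.179² + -0.107²) = 0.20854
φ = atan2(y, x) mod 360° = atan2(-0.107, -0.179) = 210.8695°
|p|² = ρ² + z² = 0.20854² + 1.241² = 1.58357
κ = 2ρ / |p|² = 2×0.20854 / 1.58357 = 0.26338
θ = 2·atan2(ρ, z) = 2·atan2(0.20854, 1.241) = 0.33298 rad
ℓ = θ/κ = 0.33298/0.26338 = 1.26423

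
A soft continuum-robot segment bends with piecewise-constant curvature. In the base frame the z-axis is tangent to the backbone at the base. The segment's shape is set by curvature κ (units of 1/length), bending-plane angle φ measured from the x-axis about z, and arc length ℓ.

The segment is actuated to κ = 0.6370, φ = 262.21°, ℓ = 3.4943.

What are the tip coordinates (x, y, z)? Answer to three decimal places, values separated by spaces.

-0.342 -2.503 1.245

θ = κ·ℓ = 0.6370 × 3.4943 = 2.22587 rad
ρ = (1 − cos θ)/κ = (1 − -0.60922)/0.6370 = 2.52624
z = sin θ / κ = 0.79300/0.6370 = 1.24490
x = ρ cos φ = 2.52624 × cos(262.21°) = -0.34241
y = ρ sin φ = 2.52624 × sin(262.21°) = -2.50293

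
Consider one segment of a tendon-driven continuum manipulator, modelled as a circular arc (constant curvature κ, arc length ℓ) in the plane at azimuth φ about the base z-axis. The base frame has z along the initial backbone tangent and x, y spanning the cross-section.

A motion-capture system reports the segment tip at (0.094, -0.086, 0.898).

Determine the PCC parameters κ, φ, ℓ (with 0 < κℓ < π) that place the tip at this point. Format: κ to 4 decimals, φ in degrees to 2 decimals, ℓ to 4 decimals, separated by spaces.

ρ = √(x²+y²) = √(0.094² + -0.086²) = 0.12740
φ = atan2(y, x) mod 360° = atan2(-0.086, 0.094) = 317.5448°
|p|² = ρ² + z² = 0.12740² + 0.898² = 0.82264
κ = 2ρ / |p|² = 2×0.12740 / 0.82264 = 0.30975
θ = 2·atan2(ρ, z) = 2·atan2(0.12740, 0.898) = 0.28187 rad
ℓ = θ/κ = 0.28187/0.30975 = 0.91000

0.3097 317.54 0.9100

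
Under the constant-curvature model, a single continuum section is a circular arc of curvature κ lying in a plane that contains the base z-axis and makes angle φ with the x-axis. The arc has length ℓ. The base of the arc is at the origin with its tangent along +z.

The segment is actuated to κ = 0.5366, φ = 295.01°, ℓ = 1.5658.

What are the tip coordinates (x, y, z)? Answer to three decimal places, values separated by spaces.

θ = κ·ℓ = 0.5366 × 1.5658 = 0.84021 rad
ρ = (1 − cos θ)/κ = (1 − 0.66731)/0.5366 = 0.62000
z = sin θ / κ = 0.74478/0.5366 = 1.38797
x = ρ cos φ = 0.62000 × cos(295.01°) = 0.26212
y = ρ sin φ = 0.62000 × sin(295.01°) = -0.56187

0.262 -0.562 1.388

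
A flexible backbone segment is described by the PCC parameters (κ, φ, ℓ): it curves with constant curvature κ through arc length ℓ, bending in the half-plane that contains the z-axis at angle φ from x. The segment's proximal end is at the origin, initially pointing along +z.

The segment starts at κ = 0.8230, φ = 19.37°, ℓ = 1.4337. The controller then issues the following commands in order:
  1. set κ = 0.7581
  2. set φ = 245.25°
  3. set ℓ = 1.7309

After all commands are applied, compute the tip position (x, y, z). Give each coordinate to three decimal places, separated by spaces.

initial: κ=0.8230, φ=19.37°, ℓ=1.4337
cmd 1: set κ=0.7581 → (κ,φ,ℓ)=(0.7581,19.37°,1.4337) → tip=(0.6655,0.2340,1.1676)
cmd 2: set φ=245.25° → (κ,φ,ℓ)=(0.7581,245.25°,1.4337) → tip=(-0.2953,-0.6406,1.1676)
cmd 3: set ℓ=1.7309 → (κ,φ,ℓ)=(0.7581,245.25°,1.7309) → tip=(-0.4110,-0.8916,1.2752)

-0.411 -0.892 1.275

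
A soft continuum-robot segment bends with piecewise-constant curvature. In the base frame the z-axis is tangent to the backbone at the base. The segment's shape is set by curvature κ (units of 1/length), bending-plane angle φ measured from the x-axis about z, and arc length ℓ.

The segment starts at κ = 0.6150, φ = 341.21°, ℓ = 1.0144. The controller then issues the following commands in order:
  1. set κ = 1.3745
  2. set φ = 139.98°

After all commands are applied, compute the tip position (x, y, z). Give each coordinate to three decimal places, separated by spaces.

-0.459 0.386 0.716

initial: κ=0.6150, φ=341.21°, ℓ=1.0144
cmd 1: set κ=1.3745 → (κ,φ,ℓ)=(1.3745,341.21°,1.0144) → tip=(0.5678,-0.1932,0.7162)
cmd 2: set φ=139.98° → (κ,φ,ℓ)=(1.3745,139.98°,1.0144) → tip=(-0.4593,0.3857,0.7162)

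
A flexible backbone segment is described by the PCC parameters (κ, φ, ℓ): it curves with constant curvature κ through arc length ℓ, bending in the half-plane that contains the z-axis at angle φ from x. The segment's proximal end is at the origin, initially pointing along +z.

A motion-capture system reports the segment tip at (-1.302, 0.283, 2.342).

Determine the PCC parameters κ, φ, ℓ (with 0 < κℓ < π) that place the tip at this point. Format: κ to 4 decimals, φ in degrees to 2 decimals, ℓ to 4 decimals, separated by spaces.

0.3670 167.74 2.8185

ρ = √(x²+y²) = √(-1.302² + 0.283²) = 1.33240
φ = atan2(y, x) mod 360° = atan2(0.283, -1.302) = 167.7371°
|p|² = ρ² + z² = 1.33240² + 2.342² = 7.26026
κ = 2ρ / |p|² = 2×1.33240 / 7.26026 = 0.36704
θ = 2·atan2(ρ, z) = 2·atan2(1.33240, 2.342) = 1.03450 rad
ℓ = θ/κ = 1.03450/0.36704 = 2.81850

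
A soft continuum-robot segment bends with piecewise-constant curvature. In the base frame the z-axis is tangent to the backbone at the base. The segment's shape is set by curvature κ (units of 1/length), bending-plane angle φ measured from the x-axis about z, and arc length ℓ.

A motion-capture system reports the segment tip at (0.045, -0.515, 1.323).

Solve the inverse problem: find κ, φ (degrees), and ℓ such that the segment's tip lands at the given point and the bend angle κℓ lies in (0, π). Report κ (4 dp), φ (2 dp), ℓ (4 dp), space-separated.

0.5125 274.99 1.4538

ρ = √(x²+y²) = √(0.045² + -0.515²) = 0.51696
φ = atan2(y, x) mod 360° = atan2(-0.515, 0.045) = 274.9937°
|p|² = ρ² + z² = 0.51696² + 1.323² = 2.01758
κ = 2ρ / |p|² = 2×0.51696 / 2.01758 = 0.51246
θ = 2·atan2(ρ, z) = 2·atan2(0.51696, 1.323) = 0.74501 rad
ℓ = θ/κ = 0.74501/0.51246 = 1.45380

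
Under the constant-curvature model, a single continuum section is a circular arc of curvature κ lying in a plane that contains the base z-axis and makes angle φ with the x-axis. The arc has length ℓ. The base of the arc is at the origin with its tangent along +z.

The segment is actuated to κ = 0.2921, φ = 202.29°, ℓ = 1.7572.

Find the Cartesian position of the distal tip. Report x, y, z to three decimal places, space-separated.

-0.408 -0.167 1.681

θ = κ·ℓ = 0.2921 × 1.7572 = 0.51328 rad
ρ = (1 − cos θ)/κ = (1 − 0.87114)/0.2921 = 0.44115
z = sin θ / κ = 0.49104/0.2921 = 1.68105
x = ρ cos φ = 0.44115 × cos(202.29°) = -0.40819
y = ρ sin φ = 0.44115 × sin(202.29°) = -0.16733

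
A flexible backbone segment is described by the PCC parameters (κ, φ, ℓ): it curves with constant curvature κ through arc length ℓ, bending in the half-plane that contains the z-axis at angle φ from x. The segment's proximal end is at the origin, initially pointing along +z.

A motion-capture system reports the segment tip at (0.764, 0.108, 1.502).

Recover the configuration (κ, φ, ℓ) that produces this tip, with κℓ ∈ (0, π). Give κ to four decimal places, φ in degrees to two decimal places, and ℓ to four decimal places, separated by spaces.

ρ = √(x²+y²) = √(0.764² + 0.108²) = 0.77160
φ = atan2(y, x) mod 360° = atan2(0.108, 0.764) = 8.0461°
|p|² = ρ² + z² = 0.77160² + 1.502² = 2.85136
κ = 2ρ / |p|² = 2×0.77160 / 2.85136 = 0.54121
θ = 2·atan2(ρ, z) = 2·atan2(0.77160, 1.502) = 0.94911 rad
ℓ = θ/κ = 0.94911/0.54121 = 1.75368

0.5412 8.05 1.7537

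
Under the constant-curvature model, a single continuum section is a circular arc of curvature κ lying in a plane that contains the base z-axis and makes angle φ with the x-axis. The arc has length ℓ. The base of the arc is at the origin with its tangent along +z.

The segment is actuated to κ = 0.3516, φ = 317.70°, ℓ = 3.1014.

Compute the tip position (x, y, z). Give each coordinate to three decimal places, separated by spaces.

θ = κ·ℓ = 0.3516 × 3.1014 = 1.09045 rad
ρ = (1 − cos θ)/κ = (1 − 0.46208)/0.3516 = 1.52991
z = sin θ / κ = 0.88684/0.3516 = 2.52229
x = ρ cos φ = 1.52991 × cos(317.70°) = 1.13157
y = ρ sin φ = 1.52991 × sin(317.70°) = -1.02965

1.132 -1.030 2.522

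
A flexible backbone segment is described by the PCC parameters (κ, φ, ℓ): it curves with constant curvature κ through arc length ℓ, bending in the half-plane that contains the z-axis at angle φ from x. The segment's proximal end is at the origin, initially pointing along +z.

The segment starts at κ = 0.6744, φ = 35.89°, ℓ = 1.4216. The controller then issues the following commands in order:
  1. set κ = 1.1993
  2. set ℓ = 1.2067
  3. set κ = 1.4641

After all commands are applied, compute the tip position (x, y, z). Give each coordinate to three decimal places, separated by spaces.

0.661 0.478 0.670

initial: κ=0.6744, φ=35.89°, ℓ=1.4216
cmd 1: set κ=1.1993 → (κ,φ,ℓ)=(1.1993,35.89°,1.4216) → tip=(0.7658,0.5542,0.8263)
cmd 2: set ℓ=1.2067 → (κ,φ,ℓ)=(1.1993,35.89°,1.2067) → tip=(0.5922,0.4285,0.8275)
cmd 3: set κ=1.4641 → (κ,φ,ℓ)=(1.4641,35.89°,1.2067) → tip=(0.6611,0.4784,0.6699)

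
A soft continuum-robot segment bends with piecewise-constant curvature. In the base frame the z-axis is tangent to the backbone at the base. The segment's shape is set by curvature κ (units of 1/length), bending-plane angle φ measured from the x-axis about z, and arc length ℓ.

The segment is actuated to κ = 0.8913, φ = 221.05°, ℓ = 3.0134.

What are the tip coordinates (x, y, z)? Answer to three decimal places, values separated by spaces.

-1.606 -1.398 0.494

θ = κ·ℓ = 0.8913 × 3.0134 = 2.68584 rad
ρ = (1 − cos θ)/κ = (1 − -0.89793)/0.8913 = 2.12940
z = sin θ / κ = 0.44014/0.8913 = 0.49381
x = ρ cos φ = 2.12940 × cos(221.05°) = -1.60586
y = ρ sin φ = 2.12940 × sin(221.05°) = -1.39841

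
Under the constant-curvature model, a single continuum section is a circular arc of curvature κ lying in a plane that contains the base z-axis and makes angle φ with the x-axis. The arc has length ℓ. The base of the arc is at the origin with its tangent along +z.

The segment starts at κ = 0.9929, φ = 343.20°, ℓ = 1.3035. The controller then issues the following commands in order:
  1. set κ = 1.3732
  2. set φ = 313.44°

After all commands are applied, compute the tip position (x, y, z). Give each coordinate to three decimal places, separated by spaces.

0.610 -0.644 0.711

initial: κ=0.9929, φ=343.20°, ℓ=1.3035
cmd 1: set κ=1.3732 → (κ,φ,ℓ)=(1.3732,343.20°,1.3035) → tip=(0.8487,-0.2562,0.7108)
cmd 2: set φ=313.44° → (κ,φ,ℓ)=(1.3732,313.44°,1.3035) → tip=(0.6096,-0.6437,0.7108)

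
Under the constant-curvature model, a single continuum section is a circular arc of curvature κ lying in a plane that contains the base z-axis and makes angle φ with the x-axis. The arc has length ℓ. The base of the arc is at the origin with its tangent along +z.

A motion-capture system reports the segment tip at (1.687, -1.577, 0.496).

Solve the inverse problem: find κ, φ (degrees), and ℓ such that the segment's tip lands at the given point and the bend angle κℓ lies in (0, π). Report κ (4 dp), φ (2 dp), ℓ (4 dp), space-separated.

ρ = √(x²+y²) = √(1.687² + -1.577²) = 2.30931
φ = atan2(y, x) mod 360° = atan2(-1.577, 1.687) = 316.9302°
|p|² = ρ² + z² = 2.30931² + 0.496² = 5.57891
κ = 2ρ / |p|² = 2×2.30931 / 5.57891 = 0.82787
θ = 2·atan2(ρ, z) = 2·atan2(2.30931, 0.496) = 2.71846 rad
ℓ = θ/κ = 2.71846/0.82787 = 3.28368

0.8279 316.93 3.2837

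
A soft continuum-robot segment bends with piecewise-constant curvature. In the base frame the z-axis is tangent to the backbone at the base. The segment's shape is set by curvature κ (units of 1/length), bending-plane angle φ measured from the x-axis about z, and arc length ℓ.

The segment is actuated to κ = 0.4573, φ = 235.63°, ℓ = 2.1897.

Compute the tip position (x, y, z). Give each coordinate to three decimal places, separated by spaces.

θ = κ·ℓ = 0.4573 × 2.1897 = 1.00135 rad
ρ = (1 − cos θ)/κ = (1 − 0.53917)/0.4573 = 1.00773
z = sin θ / κ = 0.84220/0.4573 = 1.84168
x = ρ cos φ = 1.00773 × cos(235.63°) = -0.56890
y = ρ sin φ = 1.00773 × sin(235.63°) = -0.83179

-0.569 -0.832 1.842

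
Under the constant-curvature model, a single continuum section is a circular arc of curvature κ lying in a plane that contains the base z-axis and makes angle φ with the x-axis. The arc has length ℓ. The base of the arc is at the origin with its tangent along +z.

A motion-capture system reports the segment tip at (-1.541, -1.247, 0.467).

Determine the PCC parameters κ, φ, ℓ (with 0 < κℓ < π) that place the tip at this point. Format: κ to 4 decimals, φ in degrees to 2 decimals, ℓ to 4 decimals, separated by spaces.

ρ = √(x²+y²) = √(-1.541² + -1.247²) = 1.98234
φ = atan2(y, x) mod 360° = atan2(-1.247, -1.541) = 218.9803°
|p|² = ρ² + z² = 1.98234² + 0.467² = 4.14778
κ = 2ρ / |p|² = 2×1.98234 / 4.14778 = 0.95586
θ = 2·atan2(ρ, z) = 2·atan2(1.98234, 0.467) = 2.67887 rad
ℓ = θ/κ = 2.67887/0.95586 = 2.80258

0.9559 218.98 2.8026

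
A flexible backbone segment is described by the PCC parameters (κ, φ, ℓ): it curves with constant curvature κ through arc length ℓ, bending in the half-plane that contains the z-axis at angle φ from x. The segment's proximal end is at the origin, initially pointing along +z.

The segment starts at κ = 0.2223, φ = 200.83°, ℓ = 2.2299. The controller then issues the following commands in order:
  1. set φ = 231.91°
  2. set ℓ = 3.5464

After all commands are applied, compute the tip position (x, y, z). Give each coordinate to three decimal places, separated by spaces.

-0.819 -1.044 3.190

initial: κ=0.2223, φ=200.83°, ℓ=2.2299
cmd 1: set φ=231.91° → (κ,φ,ℓ)=(0.2223,231.91°,2.2299) → tip=(-0.3340,-0.4262,2.1397)
cmd 2: set ℓ=3.5464 → (κ,φ,ℓ)=(0.2223,231.91°,3.5464) → tip=(-0.8186,-1.0444,3.1903)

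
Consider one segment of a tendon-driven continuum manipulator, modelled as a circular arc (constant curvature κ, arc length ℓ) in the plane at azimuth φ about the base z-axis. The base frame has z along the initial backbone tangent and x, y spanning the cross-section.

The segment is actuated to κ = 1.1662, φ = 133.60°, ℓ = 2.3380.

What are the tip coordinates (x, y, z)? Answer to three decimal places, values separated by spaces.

θ = κ·ℓ = 1.1662 × 2.3380 = 2.72658 rad
ρ = (1 − cos θ)/κ = (1 − -0.91511)/1.1662 = 1.64218
z = sin θ / κ = 0.40321/1.1662 = 0.34574
x = ρ cos φ = 1.64218 × cos(133.60°) = -1.13248
y = ρ sin φ = 1.64218 × sin(133.60°) = 1.18922

-1.132 1.189 0.346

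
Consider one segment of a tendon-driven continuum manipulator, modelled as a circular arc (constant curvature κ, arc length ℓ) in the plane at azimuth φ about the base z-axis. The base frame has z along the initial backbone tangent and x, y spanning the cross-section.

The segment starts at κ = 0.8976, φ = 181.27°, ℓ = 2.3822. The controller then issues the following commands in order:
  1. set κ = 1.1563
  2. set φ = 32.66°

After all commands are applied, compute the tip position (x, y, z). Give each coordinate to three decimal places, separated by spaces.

1.402 0.899 0.326

initial: κ=0.8976, φ=181.27°, ℓ=2.3822
cmd 1: set κ=1.1563 → (κ,φ,ℓ)=(1.1563,181.27°,2.3822) → tip=(-1.6653,-0.0369,0.3264)
cmd 2: set φ=32.66° → (κ,φ,ℓ)=(1.1563,32.66°,2.3822) → tip=(1.4023,0.8989,0.3264)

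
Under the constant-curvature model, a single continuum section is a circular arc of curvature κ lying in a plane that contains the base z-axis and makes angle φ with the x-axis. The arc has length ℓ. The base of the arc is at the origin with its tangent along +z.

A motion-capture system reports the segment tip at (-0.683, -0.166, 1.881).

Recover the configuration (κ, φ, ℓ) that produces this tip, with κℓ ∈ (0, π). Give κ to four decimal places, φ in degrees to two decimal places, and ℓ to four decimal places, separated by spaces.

0.3486 193.66 2.0515

ρ = √(x²+y²) = √(-0.683² + -0.166²) = 0.70288
φ = atan2(y, x) mod 360° = atan2(-0.166, -0.683) = 193.6606°
|p|² = ρ² + z² = 0.70288² + 1.881² = 4.03221
κ = 2ρ / |p|² = 2×0.70288 / 4.03221 = 0.34863
θ = 2·atan2(ρ, z) = 2·atan2(0.70288, 1.881) = 0.71522 rad
ℓ = θ/κ = 0.71522/0.34863 = 2.05148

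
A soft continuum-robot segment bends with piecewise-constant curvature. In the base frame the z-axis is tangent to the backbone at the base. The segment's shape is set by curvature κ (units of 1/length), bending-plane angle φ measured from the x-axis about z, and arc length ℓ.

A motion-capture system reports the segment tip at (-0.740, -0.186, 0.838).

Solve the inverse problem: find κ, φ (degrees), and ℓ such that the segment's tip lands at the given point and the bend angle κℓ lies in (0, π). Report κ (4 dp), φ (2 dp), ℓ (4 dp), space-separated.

ρ = √(x²+y²) = √(-0.740² + -0.186²) = 0.76302
φ = atan2(y, x) mod 360° = atan2(-0.186, -0.740) = 194.1091°
|p|² = ρ² + z² = 0.76302² + 0.838² = 1.28444
κ = 2ρ / |p|² = 2×0.76302 / 1.28444 = 1.18809
θ = 2·atan2(ρ, z) = 2·atan2(0.76302, 0.838) = 1.47720 rad
ℓ = θ/κ = 1.47720/1.18809 = 1.24333

1.1881 194.11 1.2433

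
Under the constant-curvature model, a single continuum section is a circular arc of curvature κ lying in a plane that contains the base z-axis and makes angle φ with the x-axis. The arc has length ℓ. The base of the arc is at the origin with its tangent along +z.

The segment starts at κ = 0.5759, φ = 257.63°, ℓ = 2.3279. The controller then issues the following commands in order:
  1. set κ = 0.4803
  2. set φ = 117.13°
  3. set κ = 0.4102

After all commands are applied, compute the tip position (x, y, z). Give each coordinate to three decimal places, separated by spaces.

-0.469 0.916 1.990

initial: κ=0.5759, φ=257.63°, ℓ=2.3279
cmd 1: set κ=0.4803 → (κ,φ,ℓ)=(0.4803,257.63°,2.3279) → tip=(-0.2509,-1.1442,1.8723)
cmd 2: set φ=117.13° → (κ,φ,ℓ)=(0.4803,117.13°,2.3279) → tip=(-0.5341,1.0425,1.8723)
cmd 3: set κ=0.4102 → (κ,φ,ℓ)=(0.4102,117.13°,2.3279) → tip=(-0.4695,0.9163,1.9899)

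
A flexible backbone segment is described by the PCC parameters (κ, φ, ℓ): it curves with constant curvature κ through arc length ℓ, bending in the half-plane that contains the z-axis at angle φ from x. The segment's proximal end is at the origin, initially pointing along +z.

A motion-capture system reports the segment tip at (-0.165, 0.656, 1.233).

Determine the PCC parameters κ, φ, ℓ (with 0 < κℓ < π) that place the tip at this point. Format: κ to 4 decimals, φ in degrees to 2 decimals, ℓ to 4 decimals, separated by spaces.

ρ = √(x²+y²) = √(-0.165² + 0.656²) = 0.67643
φ = atan2(y, x) mod 360° = atan2(0.656, -0.165) = 104.1184°
|p|² = ρ² + z² = 0.67643² + 1.233² = 1.97785
κ = 2ρ / |p|² = 2×0.67643 / 1.97785 = 0.68401
θ = 2·atan2(ρ, z) = 2·atan2(0.67643, 1.233) = 1.00355 rad
ℓ = θ/κ = 1.00355/0.68401 = 1.46716

0.6840 104.12 1.4672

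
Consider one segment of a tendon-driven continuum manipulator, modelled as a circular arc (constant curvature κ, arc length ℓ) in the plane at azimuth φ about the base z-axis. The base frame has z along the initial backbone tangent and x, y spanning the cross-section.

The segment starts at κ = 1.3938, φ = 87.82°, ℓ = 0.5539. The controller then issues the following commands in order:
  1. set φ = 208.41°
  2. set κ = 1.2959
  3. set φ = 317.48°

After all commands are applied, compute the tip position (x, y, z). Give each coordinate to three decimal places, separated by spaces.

initial: κ=1.3938, φ=87.82°, ℓ=0.5539
cmd 1: set φ=208.41° → (κ,φ,ℓ)=(1.3938,208.41°,0.5539) → tip=(-0.1789,-0.0968,0.5005)
cmd 2: set κ=1.2959 → (κ,φ,ℓ)=(1.2959,208.41°,0.5539) → tip=(-0.1675,-0.0906,0.5075)
cmd 3: set φ=317.48° → (κ,φ,ℓ)=(1.2959,317.48°,0.5539) → tip=(0.1403,-0.1287,0.5075)

0.140 -0.129 0.508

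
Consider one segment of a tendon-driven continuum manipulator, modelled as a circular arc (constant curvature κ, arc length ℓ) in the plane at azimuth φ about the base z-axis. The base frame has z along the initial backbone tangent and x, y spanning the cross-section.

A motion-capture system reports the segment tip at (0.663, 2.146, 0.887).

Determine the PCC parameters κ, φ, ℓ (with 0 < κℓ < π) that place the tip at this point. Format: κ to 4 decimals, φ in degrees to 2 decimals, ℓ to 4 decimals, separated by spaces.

0.7703 72.83 3.1018

ρ = √(x²+y²) = √(0.663² + 2.146²) = 2.24608
φ = atan2(y, x) mod 360° = atan2(2.146, 0.663) = 72.8316°
|p|² = ρ² + z² = 2.24608² + 0.887² = 5.83165
κ = 2ρ / |p|² = 2×2.24608 / 5.83165 = 0.77031
θ = 2·atan2(ρ, z) = 2·atan2(2.24608, 0.887) = 2.38937 rad
ℓ = θ/κ = 2.38937/0.77031 = 3.10184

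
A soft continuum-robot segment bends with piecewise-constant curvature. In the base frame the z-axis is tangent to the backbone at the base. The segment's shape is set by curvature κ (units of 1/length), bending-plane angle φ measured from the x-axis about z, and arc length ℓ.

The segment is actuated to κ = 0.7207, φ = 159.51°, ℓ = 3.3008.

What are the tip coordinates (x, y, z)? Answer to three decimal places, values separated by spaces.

-2.239 0.837 0.959

θ = κ·ℓ = 0.7207 × 3.3008 = 2.37889 rad
ρ = (1 − cos θ)/κ = (1 − -0.72297)/0.7207 = 2.39069
z = sin θ / κ = 0.69088/0.7207 = 0.95862
x = ρ cos φ = 2.39069 × cos(159.51°) = -2.23944
y = ρ sin φ = 2.39069 × sin(159.51°) = 0.83685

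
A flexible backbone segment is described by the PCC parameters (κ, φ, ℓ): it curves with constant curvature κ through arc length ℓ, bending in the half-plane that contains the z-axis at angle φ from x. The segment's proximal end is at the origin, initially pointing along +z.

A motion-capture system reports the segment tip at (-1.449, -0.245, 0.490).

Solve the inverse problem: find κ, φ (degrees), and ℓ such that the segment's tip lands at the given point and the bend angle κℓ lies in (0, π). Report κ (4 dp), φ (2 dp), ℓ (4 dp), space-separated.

1.2248 189.60 2.0395

ρ = √(x²+y²) = √(-1.449² + -0.245²) = 1.46957
φ = atan2(y, x) mod 360° = atan2(-0.245, -1.449) = 189.5969°
|p|² = ρ² + z² = 1.46957² + 0.490² = 2.39973
κ = 2ρ / |p|² = 2×1.46957 / 2.39973 = 1.22478
θ = 2·atan2(ρ, z) = 2·atan2(1.46957, 0.490) = 2.49791 rad
ℓ = θ/κ = 2.49791/1.22478 = 2.03948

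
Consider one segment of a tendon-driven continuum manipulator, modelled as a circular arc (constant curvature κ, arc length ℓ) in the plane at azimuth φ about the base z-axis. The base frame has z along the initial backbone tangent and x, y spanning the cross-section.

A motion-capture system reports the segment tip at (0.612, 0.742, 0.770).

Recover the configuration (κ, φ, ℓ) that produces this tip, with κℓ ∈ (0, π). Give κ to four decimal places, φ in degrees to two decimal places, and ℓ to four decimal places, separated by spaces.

ρ = √(x²+y²) = √(0.612² + 0.742²) = 0.96183
φ = atan2(y, x) mod 360° = atan2(0.742, 0.612) = 50.4843°
|p|² = ρ² + z² = 0.96183² + 0.770² = 1.51801
κ = 2ρ / |p|² = 2×0.96183 / 1.51801 = 1.26722
θ = 2·atan2(ρ, z) = 2·atan2(0.96183, 0.770) = 1.79143 rad
ℓ = θ/κ = 1.79143/1.26722 = 1.41367

1.2672 50.48 1.4137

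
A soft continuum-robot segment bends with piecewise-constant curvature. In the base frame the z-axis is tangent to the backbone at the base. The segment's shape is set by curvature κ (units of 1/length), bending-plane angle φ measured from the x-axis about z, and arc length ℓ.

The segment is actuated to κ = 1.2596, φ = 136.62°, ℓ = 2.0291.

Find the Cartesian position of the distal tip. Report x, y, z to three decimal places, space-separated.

-1.058 1.000 0.439

θ = κ·ℓ = 1.2596 × 2.0291 = 2.55585 rad
ρ = (1 − cos θ)/κ = (1 − -0.83330)/1.2596 = 1.45547
z = sin θ / κ = 0.55281/1.2596 = 0.43888
x = ρ cos φ = 1.45547 × cos(136.62°) = -1.05785
y = ρ sin φ = 1.45547 × sin(136.62°) = 0.99966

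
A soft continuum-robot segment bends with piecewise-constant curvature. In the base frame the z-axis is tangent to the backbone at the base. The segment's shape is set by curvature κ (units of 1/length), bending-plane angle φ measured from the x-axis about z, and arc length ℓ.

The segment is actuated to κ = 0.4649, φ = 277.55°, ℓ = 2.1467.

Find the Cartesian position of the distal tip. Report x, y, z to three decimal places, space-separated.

0.129 -0.977 1.808

θ = κ·ℓ = 0.4649 × 2.1467 = 0.99800 rad
ρ = (1 − cos θ)/κ = (1 − 0.54198)/0.4649 = 0.98519
z = sin θ / κ = 0.84039/0.4649 = 1.80768
x = ρ cos φ = 0.98519 × cos(277.55°) = 0.12945
y = ρ sin φ = 0.98519 × sin(277.55°) = -0.97665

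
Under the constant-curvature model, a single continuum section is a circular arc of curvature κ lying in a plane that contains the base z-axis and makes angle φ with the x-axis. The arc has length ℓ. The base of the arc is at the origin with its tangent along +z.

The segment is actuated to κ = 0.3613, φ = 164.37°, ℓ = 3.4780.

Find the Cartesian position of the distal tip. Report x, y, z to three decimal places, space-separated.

-1.842 0.515 2.632

θ = κ·ℓ = 0.3613 × 3.4780 = 1.25660 rad
ρ = (1 − cos θ)/κ = (1 − 0.30905)/0.3613 = 1.91240
z = sin θ / κ = 0.95105/0.3613 = 2.63229
x = ρ cos φ = 1.91240 × cos(164.37°) = -1.84168
y = ρ sin φ = 1.91240 × sin(164.37°) = 0.51525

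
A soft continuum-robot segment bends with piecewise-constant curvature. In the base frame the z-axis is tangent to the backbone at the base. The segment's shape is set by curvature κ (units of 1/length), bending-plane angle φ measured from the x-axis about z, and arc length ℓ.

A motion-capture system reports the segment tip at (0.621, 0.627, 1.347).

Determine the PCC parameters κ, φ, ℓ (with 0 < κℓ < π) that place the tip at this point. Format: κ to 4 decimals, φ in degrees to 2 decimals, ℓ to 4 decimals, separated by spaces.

ρ = √(x²+y²) = √(0.621² + 0.627²) = 0.88248
φ = atan2(y, x) mod 360° = atan2(0.627, 0.621) = 45.2755°
|p|² = ρ² + z² = 0.88248² + 1.347² = 2.59318
κ = 2ρ / |p|² = 2×0.88248 / 2.59318 = 0.68062
θ = 2·atan2(ρ, z) = 2·atan2(0.88248, 1.347) = 1.15997 rad
ℓ = θ/κ = 1.15997/0.68062 = 1.70429

0.6806 45.28 1.7043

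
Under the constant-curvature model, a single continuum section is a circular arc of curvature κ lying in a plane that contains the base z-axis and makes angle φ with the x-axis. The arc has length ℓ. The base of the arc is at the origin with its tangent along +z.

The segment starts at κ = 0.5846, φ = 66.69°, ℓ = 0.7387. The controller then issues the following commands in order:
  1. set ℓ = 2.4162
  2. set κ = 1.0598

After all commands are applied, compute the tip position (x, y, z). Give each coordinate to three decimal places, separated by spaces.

initial: κ=0.5846, φ=66.69°, ℓ=0.7387
cmd 1: set ℓ=2.4162 → (κ,φ,ℓ)=(0.5846,66.69°,2.4162) → tip=(0.5702,1.3233,1.6892)
cmd 2: set κ=1.0598 → (κ,φ,ℓ)=(1.0598,66.69°,2.4162) → tip=(0.6855,1.5910,0.5178)

0.686 1.591 0.518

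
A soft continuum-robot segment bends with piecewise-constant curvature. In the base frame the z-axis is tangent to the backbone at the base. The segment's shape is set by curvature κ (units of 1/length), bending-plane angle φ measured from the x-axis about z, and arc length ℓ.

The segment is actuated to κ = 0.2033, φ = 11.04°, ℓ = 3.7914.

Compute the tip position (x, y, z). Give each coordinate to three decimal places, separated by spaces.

1.365 0.266 3.427

θ = κ·ℓ = 0.2033 × 3.7914 = 0.77079 rad
ρ = (1 − cos θ)/κ = (1 − 0.71736)/0.2033 = 1.39026
z = sin θ / κ = 0.69670/0.2033 = 3.42697
x = ρ cos φ = 1.39026 × cos(11.04°) = 1.36454
y = ρ sin φ = 1.39026 × sin(11.04°) = 0.26623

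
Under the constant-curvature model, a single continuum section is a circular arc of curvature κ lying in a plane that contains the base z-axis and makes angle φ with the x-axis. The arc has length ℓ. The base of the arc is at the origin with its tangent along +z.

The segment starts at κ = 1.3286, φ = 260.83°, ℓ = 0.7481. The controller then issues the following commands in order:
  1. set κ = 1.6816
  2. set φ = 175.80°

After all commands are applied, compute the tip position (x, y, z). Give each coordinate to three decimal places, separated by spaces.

initial: κ=1.3286, φ=260.83°, ℓ=0.7481
cmd 1: set κ=1.6816 → (κ,φ,ℓ)=(1.6816,260.83°,0.7481) → tip=(-0.0656,-0.4064,0.5658)
cmd 2: set φ=175.80° → (κ,φ,ℓ)=(1.6816,175.80°,0.7481) → tip=(-0.4106,0.0302,0.5658)

-0.411 0.030 0.566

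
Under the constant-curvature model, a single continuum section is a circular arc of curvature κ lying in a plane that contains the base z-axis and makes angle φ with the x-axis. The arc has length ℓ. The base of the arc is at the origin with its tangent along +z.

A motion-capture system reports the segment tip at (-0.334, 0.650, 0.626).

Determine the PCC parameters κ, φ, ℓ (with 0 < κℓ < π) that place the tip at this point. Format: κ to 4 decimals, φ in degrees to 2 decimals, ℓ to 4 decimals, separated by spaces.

1.5785 117.20 1.0928

ρ = √(x²+y²) = √(-0.334² + 0.650²) = 0.73079
φ = atan2(y, x) mod 360° = atan2(0.650, -0.334) = 117.1962°
|p|² = ρ² + z² = 0.73079² + 0.626² = 0.92593
κ = 2ρ / |p|² = 2×0.73079 / 0.92593 = 1.57850
θ = 2·atan2(ρ, z) = 2·atan2(0.73079, 0.626) = 1.72496 rad
ℓ = θ/κ = 1.72496/1.57850 = 1.09278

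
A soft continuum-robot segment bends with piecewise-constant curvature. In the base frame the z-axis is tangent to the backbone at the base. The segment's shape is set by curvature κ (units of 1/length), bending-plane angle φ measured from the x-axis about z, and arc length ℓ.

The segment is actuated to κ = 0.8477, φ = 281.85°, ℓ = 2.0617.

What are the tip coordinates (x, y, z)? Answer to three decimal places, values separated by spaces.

0.285 -1.358 1.161

θ = κ·ℓ = 0.8477 × 2.0617 = 1.74770 rad
ρ = (1 − cos θ)/κ = (1 − -0.17599)/0.8477 = 1.38727
z = sin θ / κ = 0.98439/0.8477 = 1.16125
x = ρ cos φ = 1.38727 × cos(281.85°) = 0.28488
y = ρ sin φ = 1.38727 × sin(281.85°) = -1.35770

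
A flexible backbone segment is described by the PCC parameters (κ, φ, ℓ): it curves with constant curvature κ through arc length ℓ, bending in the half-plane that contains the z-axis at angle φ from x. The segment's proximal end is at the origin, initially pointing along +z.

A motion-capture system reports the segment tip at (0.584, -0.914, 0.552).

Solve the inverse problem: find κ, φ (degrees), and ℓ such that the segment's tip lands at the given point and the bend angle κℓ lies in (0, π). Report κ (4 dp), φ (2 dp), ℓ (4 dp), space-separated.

ρ = √(x²+y²) = √(0.584² + -0.914²) = 1.08464
φ = atan2(y, x) mod 360° = atan2(-0.914, 0.584) = 302.5765°
|p|² = ρ² + z² = 1.08464² + 0.552² = 1.48116
κ = 2ρ / |p|² = 2×1.08464 / 1.48116 = 1.46459
θ = 2·atan2(ρ, z) = 2·atan2(1.08464, 0.552) = 2.20007 rad
ℓ = θ/κ = 2.20007/1.46459 = 1.50218

1.4646 302.58 1.5022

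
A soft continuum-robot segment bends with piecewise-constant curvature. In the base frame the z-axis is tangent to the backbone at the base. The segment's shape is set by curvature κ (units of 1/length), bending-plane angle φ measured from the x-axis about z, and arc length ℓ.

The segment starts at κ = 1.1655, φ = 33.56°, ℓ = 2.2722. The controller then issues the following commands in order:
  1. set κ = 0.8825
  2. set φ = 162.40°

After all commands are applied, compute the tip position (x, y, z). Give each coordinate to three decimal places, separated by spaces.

-1.535 0.487 1.028

initial: κ=1.1655, φ=33.56°, ℓ=2.2722
cmd 1: set κ=0.8825 → (κ,φ,ℓ)=(0.8825,33.56°,2.2722) → tip=(1.3417,0.8901,1.0279)
cmd 2: set φ=162.40° → (κ,φ,ℓ)=(0.8825,162.40°,2.2722) → tip=(-1.5347,0.4868,1.0279)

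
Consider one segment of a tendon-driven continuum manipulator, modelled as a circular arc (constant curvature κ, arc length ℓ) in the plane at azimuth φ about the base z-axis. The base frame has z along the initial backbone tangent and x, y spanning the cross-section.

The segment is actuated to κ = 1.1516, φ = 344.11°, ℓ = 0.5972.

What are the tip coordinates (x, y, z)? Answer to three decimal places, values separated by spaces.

θ = κ·ℓ = 1.1516 × 0.5972 = 0.68774 rad
ρ = (1 − cos θ)/κ = (1 − 0.77269)/1.1516 = 0.19739
z = sin θ / κ = 0.63479/1.1516 = 0.55122
x = ρ cos φ = 0.19739 × cos(344.11°) = 0.18985
y = ρ sin φ = 0.19739 × sin(344.11°) = -0.05404

0.190 -0.054 0.551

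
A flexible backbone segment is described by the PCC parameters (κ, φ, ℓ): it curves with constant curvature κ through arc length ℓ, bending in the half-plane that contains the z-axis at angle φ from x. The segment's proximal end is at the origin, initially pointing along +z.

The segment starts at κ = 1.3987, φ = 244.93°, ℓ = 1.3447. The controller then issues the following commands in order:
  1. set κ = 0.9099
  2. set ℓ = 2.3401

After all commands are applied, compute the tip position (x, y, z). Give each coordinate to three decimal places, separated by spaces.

-0.712 -1.523 0.932

initial: κ=1.3987, φ=244.93°, ℓ=1.3447
cmd 1: set κ=0.9099 → (κ,φ,ℓ)=(0.9099,244.93°,1.3447) → tip=(-0.3072,-0.6567,1.0334)
cmd 2: set ℓ=2.3401 → (κ,φ,ℓ)=(0.9099,244.93°,2.3401) → tip=(-0.7124,-1.5230,0.9320)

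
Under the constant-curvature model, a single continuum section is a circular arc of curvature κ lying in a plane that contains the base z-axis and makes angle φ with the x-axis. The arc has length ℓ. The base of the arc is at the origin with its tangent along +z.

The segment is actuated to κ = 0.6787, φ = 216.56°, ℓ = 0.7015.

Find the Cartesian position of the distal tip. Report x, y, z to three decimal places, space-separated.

θ = κ·ℓ = 0.6787 × 0.7015 = 0.47611 rad
ρ = (1 − cos θ)/κ = (1 − 0.88879)/0.6787 = 0.16386
z = sin θ / κ = 0.45832/0.6787 = 0.67530
x = ρ cos φ = 0.16386 × cos(216.56°) = -0.13162
y = ρ sin φ = 0.16386 × sin(216.56°) = -0.09761

-0.132 -0.098 0.675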